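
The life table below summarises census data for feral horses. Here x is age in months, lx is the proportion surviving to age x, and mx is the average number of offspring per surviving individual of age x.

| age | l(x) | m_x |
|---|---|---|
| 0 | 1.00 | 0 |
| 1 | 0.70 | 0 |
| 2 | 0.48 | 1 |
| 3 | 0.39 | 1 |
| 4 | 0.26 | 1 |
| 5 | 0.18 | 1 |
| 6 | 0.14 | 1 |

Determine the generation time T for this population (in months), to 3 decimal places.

3.386

lx·mx: 0, 0, 0.48, 0.39, 0.26, 0.18, 0.14 → R0 = 1.45
x·lx·mx: 0, 0, 0.96, 1.17, 1.04, 0.9, 0.84 → Σ = 4.91
T = 4.91 / 1.45 = 3.386207… → 3.386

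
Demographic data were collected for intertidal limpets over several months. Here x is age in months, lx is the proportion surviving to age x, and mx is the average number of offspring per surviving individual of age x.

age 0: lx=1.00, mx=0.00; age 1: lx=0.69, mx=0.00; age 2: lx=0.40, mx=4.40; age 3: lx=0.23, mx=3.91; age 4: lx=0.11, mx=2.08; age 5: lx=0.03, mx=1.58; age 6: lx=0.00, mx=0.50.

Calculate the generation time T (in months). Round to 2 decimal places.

2.51

lx·mx: 0, 0, 1.76, 0.8993, 0.2288, 0.0474, 0 → R0 = 2.9355
x·lx·mx: 0, 0, 3.52, 2.6979, 0.9152, 0.237, 0 → Σ = 7.3701
T = 7.3701 / 2.9355 = 2.51068… → 2.51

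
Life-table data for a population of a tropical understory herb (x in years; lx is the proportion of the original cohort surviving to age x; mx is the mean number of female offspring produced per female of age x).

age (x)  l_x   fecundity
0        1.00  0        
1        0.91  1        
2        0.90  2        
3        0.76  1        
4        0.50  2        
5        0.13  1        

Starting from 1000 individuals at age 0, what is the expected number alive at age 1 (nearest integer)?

910

Expected survivors = N0 · l_1 = 1000 × 0.91 = 910 → 910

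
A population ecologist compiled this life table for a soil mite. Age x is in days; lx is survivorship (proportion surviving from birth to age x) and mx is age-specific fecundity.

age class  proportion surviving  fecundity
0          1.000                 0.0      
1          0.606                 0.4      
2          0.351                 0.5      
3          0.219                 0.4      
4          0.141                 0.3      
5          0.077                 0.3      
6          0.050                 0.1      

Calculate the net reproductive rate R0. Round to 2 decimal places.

lx·mx by age: 0, 0.2424, 0.1755, 0.0876, 0.0423, 0.0231, 0.005
R0 = Σ lx·mx = 0.5759 → 0.58

0.58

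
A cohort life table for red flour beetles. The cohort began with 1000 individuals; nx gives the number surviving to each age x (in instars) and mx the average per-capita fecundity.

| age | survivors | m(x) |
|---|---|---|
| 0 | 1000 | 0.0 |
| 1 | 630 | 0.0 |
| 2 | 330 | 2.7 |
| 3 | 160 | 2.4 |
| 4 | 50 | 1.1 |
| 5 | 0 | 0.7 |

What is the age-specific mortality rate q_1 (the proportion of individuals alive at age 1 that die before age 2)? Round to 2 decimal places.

0.48

lx = nx/n0 = nx/1000: 1, 0.63, 0.33, 0.16, 0.05, 0
q_1 = (l_1 − l_2) / l_1 = (0.63 − 0.33) / 0.63
     = 0.3 / 0.63 = 0.47619… → 0.48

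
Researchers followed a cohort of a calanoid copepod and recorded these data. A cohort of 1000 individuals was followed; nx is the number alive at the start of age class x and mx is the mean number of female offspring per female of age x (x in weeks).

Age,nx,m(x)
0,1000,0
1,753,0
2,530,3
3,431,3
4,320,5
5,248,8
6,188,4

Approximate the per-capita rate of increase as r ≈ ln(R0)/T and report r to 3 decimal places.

lx = nx/n0 = nx/1000: 1, 0.753, 0.53, 0.431, 0.32, 0.248, 0.188
R0 = Σ lx·mx = 0 + 0 + 1.59 + 1.293 + 1.6 + 1.984 + 0.752 = 7.219
Σ x·lx·mx = 27.891; T = 27.891/7.219 = 3.86355…
r ≈ ln(R0)/T = ln(7.219)/3.86355… = 0.51163… → 0.512

0.512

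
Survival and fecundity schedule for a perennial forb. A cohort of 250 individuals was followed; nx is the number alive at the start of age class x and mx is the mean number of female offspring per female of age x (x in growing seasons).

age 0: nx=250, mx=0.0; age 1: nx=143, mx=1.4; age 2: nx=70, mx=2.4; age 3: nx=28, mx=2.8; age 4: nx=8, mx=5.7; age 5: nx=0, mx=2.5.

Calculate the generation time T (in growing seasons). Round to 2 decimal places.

lx = nx/n0 = nx/250: 1, 0.572, 0.28, 0.112, 0.032, 0
lx·mx: 0, 0.8008, 0.672, 0.3136, 0.1824, 0 → R0 = 1.9688
x·lx·mx: 0, 0.8008, 1.344, 0.9408, 0.7296, 0 → Σ = 3.8152
T = 3.8152 / 1.9688 = 1.93783… → 1.94

1.94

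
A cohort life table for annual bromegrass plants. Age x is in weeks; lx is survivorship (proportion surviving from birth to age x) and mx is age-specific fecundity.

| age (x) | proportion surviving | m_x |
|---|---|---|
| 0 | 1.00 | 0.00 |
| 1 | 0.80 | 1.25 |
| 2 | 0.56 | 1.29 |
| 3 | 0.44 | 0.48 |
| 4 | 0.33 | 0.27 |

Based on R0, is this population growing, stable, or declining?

R0 = Σ lx·mx = 0 + 1 + 0.7224 + 0.2112 + 0.0891 = 2.0227
R0 > 1, so the population is growing.

growing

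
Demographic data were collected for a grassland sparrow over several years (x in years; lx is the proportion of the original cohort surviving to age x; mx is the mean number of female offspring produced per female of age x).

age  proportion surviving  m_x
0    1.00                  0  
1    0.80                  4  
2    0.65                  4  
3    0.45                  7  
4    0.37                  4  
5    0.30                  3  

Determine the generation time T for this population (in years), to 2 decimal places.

lx·mx: 0, 3.2, 2.6, 3.15, 1.48, 0.9 → R0 = 11.33
x·lx·mx: 0, 3.2, 5.2, 9.45, 5.92, 4.5 → Σ = 28.27
T = 28.27 / 11.33 = 2.495146… → 2.50

2.50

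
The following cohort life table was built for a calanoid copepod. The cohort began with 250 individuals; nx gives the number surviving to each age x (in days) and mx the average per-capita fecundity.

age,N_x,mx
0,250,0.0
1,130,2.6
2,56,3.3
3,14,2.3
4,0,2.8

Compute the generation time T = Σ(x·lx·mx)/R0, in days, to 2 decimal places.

1.45

lx = nx/n0 = nx/250: 1, 0.52, 0.224, 0.056, 0
lx·mx: 0, 1.352, 0.7392, 0.1288, 0 → R0 = 2.22
x·lx·mx: 0, 1.352, 1.4784, 0.3864, 0 → Σ = 3.2168
T = 3.2168 / 2.22 = 1.449009… → 1.45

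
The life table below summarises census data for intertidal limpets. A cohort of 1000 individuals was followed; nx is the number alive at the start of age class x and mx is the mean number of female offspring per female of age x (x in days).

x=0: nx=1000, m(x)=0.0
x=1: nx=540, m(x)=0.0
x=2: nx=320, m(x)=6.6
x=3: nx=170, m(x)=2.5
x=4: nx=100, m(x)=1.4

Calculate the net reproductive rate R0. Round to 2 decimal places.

lx = nx/n0 = nx/1000: 1, 0.54, 0.32, 0.17, 0.1
lx·mx by age: 0, 0, 2.112, 0.425, 0.14
R0 = Σ lx·mx = 2.677 → 2.68

2.68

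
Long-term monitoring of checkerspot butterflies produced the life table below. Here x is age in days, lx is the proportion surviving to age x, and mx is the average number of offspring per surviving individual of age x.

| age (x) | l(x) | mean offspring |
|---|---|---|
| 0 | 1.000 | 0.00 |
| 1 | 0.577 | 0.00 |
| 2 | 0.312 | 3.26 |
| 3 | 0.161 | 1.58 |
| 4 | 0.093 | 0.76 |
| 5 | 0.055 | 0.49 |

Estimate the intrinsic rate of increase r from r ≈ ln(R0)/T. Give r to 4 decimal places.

R0 = Σ lx·mx = 0 + 0 + 1.01712 + 0.25438 + 0.07068 + 0.02695 = 1.36913
Σ x·lx·mx = 3.21485; T = 3.21485/1.36913 = 2.3481…
r ≈ ln(R0)/T = ln(1.36913)/2.3481… = 0.1338… → 0.1338

0.1338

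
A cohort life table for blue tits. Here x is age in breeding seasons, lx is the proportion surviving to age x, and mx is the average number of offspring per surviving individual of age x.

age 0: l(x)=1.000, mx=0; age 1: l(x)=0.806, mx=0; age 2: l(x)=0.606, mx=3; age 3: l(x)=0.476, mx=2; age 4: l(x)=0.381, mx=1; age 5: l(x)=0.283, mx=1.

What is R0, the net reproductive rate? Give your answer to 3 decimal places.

3.434

lx·mx by age: 0, 0, 1.818, 0.952, 0.381, 0.283
R0 = Σ lx·mx = 3.434 → 3.434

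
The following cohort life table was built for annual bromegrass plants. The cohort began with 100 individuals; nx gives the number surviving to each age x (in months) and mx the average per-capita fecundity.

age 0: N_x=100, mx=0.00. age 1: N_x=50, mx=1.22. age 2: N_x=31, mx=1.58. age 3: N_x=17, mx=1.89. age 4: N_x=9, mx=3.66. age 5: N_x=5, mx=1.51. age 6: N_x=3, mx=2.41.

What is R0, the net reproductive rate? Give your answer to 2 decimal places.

lx = nx/n0 = nx/100: 1, 0.5, 0.31, 0.17, 0.09, 0.05, 0.03
lx·mx by age: 0, 0.61, 0.4898, 0.3213, 0.3294, 0.0755, 0.0723
R0 = Σ lx·mx = 1.8983 → 1.90

1.90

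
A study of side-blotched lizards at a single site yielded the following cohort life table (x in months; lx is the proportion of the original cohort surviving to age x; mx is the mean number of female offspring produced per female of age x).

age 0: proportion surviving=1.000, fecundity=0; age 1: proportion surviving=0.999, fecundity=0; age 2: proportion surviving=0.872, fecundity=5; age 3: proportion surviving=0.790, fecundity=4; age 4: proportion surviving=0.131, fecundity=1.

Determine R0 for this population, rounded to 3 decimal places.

7.651

lx·mx by age: 0, 0, 4.36, 3.16, 0.131
R0 = Σ lx·mx = 7.651 → 7.651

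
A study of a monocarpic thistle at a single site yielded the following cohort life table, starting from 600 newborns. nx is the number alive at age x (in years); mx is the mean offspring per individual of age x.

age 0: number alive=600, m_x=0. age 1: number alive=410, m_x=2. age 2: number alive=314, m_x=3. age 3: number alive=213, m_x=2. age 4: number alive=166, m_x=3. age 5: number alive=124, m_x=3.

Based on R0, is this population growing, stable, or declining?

lx = nx/n0 = nx/600: 1, 0.68333…, 0.52333…, 0.355, 0.27667…, 0.20667…
R0 = Σ lx·mx = 0 + 1.366667… + 1.57… + 0.71 + 0.83… + 0.62… = 5.096667…
R0 > 1, so the population is growing.

growing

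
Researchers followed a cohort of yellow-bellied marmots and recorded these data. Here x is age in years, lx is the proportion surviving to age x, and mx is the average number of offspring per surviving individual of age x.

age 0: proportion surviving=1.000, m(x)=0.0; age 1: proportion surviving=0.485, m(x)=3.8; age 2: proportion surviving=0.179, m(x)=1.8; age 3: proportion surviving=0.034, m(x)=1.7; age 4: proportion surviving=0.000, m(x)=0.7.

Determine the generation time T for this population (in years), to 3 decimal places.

lx·mx: 0, 1.843, 0.3222, 0.0578, 0 → R0 = 2.223
x·lx·mx: 0, 1.843, 0.6444, 0.1734, 0 → Σ = 2.6608
T = 2.6608 / 2.223 = 1.196941… → 1.197

1.197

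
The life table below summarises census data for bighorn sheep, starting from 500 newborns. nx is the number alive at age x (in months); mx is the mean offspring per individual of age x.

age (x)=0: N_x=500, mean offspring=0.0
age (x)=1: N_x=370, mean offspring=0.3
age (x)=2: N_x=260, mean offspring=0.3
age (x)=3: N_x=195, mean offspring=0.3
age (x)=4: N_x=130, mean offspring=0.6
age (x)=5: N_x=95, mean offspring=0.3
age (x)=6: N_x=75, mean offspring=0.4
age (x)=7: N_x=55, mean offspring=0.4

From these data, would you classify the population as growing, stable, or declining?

lx = nx/n0 = nx/500: 1, 0.74, 0.52, 0.39, 0.26, 0.19, 0.15, 0.11
R0 = Σ lx·mx = 0 + 0.222 + 0.156 + 0.117 + 0.156 + 0.057 + 0.06 + 0.044 = 0.812
R0 < 1, so the population is declining.

declining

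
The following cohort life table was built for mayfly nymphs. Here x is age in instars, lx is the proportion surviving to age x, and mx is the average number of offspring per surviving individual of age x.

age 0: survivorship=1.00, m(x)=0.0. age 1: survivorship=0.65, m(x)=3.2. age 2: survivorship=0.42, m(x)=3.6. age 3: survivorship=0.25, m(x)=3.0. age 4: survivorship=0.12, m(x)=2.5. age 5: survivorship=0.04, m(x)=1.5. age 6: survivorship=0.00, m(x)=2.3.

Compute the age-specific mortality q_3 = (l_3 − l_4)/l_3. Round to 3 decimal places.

0.520

q_3 = (l_3 − l_4) / l_3 = (0.25 − 0.12) / 0.25
     = 0.13 / 0.25 = 0.52 → 0.520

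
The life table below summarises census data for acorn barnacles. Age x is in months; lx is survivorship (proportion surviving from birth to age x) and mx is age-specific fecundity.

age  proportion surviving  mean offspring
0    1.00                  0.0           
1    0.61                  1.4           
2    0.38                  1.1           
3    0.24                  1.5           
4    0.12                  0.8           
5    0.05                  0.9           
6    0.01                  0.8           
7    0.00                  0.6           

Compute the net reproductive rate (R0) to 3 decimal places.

lx·mx by age: 0, 0.854, 0.418, 0.36, 0.096, 0.045, 0.008, 0
R0 = Σ lx·mx = 1.781 → 1.781

1.781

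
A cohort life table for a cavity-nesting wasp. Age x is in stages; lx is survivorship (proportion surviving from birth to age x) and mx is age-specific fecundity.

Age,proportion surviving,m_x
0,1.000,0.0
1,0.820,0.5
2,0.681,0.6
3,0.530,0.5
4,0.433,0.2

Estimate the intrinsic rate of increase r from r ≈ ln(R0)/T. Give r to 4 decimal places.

0.0777

R0 = Σ lx·mx = 0 + 0.41 + 0.4086 + 0.265 + 0.0866 = 1.1702
Σ x·lx·mx = 2.3686; T = 2.3686/1.1702 = 2.0241…
r ≈ ln(R0)/T = ln(1.1702)/2.0241… = 0.077652… → 0.0777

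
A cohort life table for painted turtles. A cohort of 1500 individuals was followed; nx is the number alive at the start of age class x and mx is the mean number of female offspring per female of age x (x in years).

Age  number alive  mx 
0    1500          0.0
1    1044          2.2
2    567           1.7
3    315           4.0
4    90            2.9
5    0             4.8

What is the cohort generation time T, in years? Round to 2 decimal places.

lx = nx/n0 = nx/1500: 1, 0.696, 0.378, 0.21, 0.06, 0
lx·mx: 0, 1.5312, 0.6426, 0.84, 0.174, 0 → R0 = 3.1878
x·lx·mx: 0, 1.5312, 1.2852, 2.52, 0.696, 0 → Σ = 6.0324
T = 6.0324 / 3.1878 = 1.89234… → 1.89

1.89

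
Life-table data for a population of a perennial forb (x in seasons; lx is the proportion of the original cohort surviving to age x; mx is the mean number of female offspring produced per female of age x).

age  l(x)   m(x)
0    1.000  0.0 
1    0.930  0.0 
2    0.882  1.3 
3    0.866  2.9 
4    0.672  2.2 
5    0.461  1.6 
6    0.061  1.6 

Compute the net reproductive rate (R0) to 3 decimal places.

lx·mx by age: 0, 0, 1.1466, 2.5114, 1.4784, 0.7376, 0.0976
R0 = Σ lx·mx = 5.9716 → 5.972

5.972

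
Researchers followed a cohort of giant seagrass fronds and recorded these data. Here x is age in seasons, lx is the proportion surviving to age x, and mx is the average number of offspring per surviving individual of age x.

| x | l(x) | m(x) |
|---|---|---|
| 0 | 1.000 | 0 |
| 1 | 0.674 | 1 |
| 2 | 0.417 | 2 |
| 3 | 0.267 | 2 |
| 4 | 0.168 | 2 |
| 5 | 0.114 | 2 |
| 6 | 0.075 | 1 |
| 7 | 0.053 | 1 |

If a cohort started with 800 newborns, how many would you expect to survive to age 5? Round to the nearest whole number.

91

Expected survivors = N0 · l_5 = 800 × 0.114 = 91.2 → 91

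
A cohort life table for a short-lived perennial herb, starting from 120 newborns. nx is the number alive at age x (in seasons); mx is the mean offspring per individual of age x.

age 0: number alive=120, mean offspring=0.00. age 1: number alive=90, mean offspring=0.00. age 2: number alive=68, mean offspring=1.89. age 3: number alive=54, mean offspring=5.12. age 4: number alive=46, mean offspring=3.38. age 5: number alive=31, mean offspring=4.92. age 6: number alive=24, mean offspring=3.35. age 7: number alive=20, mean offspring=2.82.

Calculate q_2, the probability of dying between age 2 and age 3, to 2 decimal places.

lx = nx/n0 = nx/120: 1, 0.75, 0.56667…, 0.45, 0.38333…, 0.25833…, 0.2, 0.16667…
q_2 = (l_2 − l_3) / l_2 = (0.566667… − 0.45) / 0.566667…
     = 0.116667… / 0.566667… = 0.205882… → 0.21

0.21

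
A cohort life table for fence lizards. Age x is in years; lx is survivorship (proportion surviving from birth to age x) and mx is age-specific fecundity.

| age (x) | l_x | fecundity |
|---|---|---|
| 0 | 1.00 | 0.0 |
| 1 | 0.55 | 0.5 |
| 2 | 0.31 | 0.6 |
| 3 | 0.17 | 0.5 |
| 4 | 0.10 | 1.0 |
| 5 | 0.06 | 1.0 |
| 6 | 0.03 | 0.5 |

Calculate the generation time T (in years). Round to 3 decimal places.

lx·mx: 0, 0.275, 0.186, 0.085, 0.1, 0.06, 0.015 → R0 = 0.721
x·lx·mx: 0, 0.275, 0.372, 0.255, 0.4, 0.3, 0.09 → Σ = 1.692
T = 1.692 / 0.721 = 2.346741… → 2.347

2.347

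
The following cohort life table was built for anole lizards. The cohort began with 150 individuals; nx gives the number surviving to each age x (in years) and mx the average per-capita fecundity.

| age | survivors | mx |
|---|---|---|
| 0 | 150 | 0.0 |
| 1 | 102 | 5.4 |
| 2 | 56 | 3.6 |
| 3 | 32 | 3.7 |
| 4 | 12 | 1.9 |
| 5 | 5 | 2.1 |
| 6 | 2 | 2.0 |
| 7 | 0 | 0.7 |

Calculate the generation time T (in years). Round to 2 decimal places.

lx = nx/n0 = nx/150: 1, 0.68, 0.37333…, 0.21333…, 0.08, 0.03333…, 0.01333…, 0
lx·mx: 0, 3.672, 1.344…, 0.789333…, 0.152, 0.07…, 0.026667…, 0 → R0 = 6.054…
x·lx·mx: 0, 3.672, 2.688…, 2.368…, 0.608, 0.35…, 0.16…, 0 → Σ = 9.846…
T = 9.846… / 6.054… = 1.626363… → 1.63

1.63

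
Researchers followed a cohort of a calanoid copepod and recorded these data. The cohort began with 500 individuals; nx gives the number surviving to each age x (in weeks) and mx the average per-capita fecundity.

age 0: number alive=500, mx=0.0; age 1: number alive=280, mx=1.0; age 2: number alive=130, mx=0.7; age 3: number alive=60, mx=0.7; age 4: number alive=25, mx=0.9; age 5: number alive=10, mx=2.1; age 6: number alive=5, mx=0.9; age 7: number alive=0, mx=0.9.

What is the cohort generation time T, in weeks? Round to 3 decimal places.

lx = nx/n0 = nx/500: 1, 0.56, 0.26, 0.12, 0.05, 0.02, 0.01, 0
lx·mx: 0, 0.56, 0.182, 0.084, 0.045, 0.042, 0.009, 0 → R0 = 0.922
x·lx·mx: 0, 0.56, 0.364, 0.252, 0.18, 0.21, 0.054, 0 → Σ = 1.62
T = 1.62 / 0.922 = 1.75705… → 1.757

1.757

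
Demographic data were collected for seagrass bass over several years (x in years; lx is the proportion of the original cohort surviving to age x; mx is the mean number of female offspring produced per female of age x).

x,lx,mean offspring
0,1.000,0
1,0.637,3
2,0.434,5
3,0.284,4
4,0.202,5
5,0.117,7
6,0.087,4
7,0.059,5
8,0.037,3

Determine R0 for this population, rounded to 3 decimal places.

7.800

lx·mx by age: 0, 1.911, 2.17, 1.136, 1.01, 0.819, 0.348, 0.295, 0.111
R0 = Σ lx·mx = 7.8 → 7.800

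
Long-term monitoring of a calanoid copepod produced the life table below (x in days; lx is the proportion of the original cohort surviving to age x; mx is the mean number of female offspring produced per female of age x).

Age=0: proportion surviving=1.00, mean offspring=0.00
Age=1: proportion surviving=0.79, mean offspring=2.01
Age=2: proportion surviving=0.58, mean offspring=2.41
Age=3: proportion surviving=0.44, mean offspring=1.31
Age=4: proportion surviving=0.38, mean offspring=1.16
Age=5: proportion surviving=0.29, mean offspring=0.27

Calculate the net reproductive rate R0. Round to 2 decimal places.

4.08

lx·mx by age: 0, 1.5879, 1.3978, 0.5764, 0.4408, 0.0783
R0 = Σ lx·mx = 4.0812 → 4.08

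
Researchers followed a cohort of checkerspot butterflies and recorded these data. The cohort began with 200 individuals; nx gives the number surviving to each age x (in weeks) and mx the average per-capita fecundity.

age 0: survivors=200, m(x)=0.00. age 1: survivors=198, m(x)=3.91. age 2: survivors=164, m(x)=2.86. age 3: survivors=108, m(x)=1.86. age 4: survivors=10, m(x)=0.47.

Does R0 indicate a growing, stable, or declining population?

lx = nx/n0 = nx/200: 1, 0.99, 0.82, 0.54, 0.05
R0 = Σ lx·mx = 0 + 3.8709 + 2.3452 + 1.0044 + 0.0235 = 7.244
R0 > 1, so the population is growing.

growing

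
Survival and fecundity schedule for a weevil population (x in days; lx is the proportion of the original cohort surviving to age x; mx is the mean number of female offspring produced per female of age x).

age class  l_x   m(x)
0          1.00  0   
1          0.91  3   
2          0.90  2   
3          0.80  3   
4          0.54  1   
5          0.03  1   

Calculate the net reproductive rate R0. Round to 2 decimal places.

lx·mx by age: 0, 2.73, 1.8, 2.4, 0.54, 0.03
R0 = Σ lx·mx = 7.5 → 7.50

7.50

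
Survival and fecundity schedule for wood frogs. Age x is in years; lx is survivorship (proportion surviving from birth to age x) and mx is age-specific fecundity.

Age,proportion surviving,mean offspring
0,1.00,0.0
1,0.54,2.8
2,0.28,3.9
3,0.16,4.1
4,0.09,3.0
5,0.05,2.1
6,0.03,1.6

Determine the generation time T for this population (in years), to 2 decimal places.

2.05

lx·mx: 0, 1.512, 1.092, 0.656, 0.27, 0.105, 0.048 → R0 = 3.683
x·lx·mx: 0, 1.512, 2.184, 1.968, 1.08, 0.525, 0.288 → Σ = 7.557
T = 7.557 / 3.683 = 2.05186… → 2.05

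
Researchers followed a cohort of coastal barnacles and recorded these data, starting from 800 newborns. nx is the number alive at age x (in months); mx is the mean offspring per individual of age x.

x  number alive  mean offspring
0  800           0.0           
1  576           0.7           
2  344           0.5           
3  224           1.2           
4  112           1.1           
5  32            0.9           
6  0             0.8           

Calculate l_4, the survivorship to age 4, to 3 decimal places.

l_4 = n_4/n_0 = 112/800 = 0.14 → 0.140

0.140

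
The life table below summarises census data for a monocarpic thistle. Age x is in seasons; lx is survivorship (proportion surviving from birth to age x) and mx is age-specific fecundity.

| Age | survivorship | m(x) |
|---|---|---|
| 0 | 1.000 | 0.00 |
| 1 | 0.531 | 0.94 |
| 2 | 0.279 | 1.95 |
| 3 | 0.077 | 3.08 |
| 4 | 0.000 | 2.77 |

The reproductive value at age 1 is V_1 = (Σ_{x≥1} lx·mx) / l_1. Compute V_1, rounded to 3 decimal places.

2.411

lx·mx for x ≥ 1: 0.49914, 0.54405, 0.23716, 0 → sum = 1.28035
V_1 = 1.28035 / l_1 = 1.28035 / 0.531 = 2.411205… → 2.411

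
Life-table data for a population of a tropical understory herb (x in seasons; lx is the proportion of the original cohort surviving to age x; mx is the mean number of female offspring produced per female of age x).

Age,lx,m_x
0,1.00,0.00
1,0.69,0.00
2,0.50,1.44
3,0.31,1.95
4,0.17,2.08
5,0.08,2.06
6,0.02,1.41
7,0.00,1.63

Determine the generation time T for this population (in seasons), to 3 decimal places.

lx·mx: 0, 0, 0.72, 0.6045, 0.3536, 0.1648, 0.0282, 0 → R0 = 1.8711
x·lx·mx: 0, 0, 1.44, 1.8135, 1.4144, 0.824, 0.1692, 0 → Σ = 5.6611
T = 5.6611 / 1.8711 = 3.025546… → 3.026

3.026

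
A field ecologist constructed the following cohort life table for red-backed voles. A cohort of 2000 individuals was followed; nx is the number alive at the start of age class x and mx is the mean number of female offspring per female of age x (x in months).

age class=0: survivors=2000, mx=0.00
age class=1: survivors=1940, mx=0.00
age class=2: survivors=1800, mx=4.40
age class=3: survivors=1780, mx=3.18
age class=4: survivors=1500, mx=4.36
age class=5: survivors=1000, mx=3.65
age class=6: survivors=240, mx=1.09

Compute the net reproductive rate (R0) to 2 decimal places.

12.02

lx = nx/n0 = nx/2000: 1, 0.97, 0.9, 0.89, 0.75, 0.5, 0.12
lx·mx by age: 0, 0, 3.96, 2.8302, 3.27, 1.825, 0.1308
R0 = Σ lx·mx = 12.016 → 12.02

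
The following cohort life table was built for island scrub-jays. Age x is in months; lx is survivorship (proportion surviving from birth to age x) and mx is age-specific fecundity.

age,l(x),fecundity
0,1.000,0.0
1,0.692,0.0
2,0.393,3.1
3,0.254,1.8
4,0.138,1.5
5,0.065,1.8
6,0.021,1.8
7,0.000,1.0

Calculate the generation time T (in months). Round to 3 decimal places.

lx·mx: 0, 0, 1.2183, 0.4572, 0.207, 0.117, 0.0378, 0 → R0 = 2.0373
x·lx·mx: 0, 0, 2.4366, 1.3716, 0.828, 0.585, 0.2268, 0 → Σ = 5.448
T = 5.448 / 2.0373 = 2.674128… → 2.674

2.674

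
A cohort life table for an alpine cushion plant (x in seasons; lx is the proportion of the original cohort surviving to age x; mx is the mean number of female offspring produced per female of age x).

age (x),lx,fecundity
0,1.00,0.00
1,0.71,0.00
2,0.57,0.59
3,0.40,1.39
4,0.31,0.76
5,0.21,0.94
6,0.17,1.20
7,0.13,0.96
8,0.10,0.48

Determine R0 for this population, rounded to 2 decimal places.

lx·mx by age: 0, 0, 0.3363, 0.556, 0.2356, 0.1974, 0.204, 0.1248, 0.048
R0 = Σ lx·mx = 1.7021 → 1.70

1.70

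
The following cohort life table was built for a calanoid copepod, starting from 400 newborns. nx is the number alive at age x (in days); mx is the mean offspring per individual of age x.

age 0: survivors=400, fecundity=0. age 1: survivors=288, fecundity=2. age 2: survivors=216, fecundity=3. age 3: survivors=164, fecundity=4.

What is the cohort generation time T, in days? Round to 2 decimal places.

lx = nx/n0 = nx/400: 1, 0.72, 0.54, 0.41
lx·mx: 0, 1.44, 1.62, 1.64 → R0 = 4.7
x·lx·mx: 0, 1.44, 3.24, 4.92 → Σ = 9.6
T = 9.6 / 4.7 = 2.042553… → 2.04

2.04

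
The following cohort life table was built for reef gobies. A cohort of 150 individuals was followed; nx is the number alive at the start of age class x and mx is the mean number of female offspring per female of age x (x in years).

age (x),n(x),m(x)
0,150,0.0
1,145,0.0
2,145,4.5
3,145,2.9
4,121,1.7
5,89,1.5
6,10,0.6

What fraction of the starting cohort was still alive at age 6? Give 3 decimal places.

0.067

l_6 = n_6/n_0 = 10/150 = 0.066667… → 0.067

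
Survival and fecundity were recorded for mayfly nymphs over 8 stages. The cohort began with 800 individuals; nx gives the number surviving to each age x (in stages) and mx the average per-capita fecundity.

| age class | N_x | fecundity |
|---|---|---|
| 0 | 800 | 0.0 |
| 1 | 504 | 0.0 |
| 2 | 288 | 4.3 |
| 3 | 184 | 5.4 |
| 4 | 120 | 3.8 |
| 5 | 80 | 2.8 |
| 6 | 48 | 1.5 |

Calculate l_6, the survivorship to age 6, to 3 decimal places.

0.060

l_6 = n_6/n_0 = 48/800 = 0.06 → 0.060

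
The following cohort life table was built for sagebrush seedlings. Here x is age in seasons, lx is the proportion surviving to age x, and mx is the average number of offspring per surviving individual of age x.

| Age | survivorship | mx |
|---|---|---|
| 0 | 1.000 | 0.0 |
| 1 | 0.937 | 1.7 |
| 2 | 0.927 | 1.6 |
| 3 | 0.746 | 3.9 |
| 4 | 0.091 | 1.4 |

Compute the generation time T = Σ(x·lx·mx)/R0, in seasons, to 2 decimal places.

2.26

lx·mx: 0, 1.5929, 1.4832, 2.9094, 0.1274 → R0 = 6.1129
x·lx·mx: 0, 1.5929, 2.9664, 8.7282, 0.5096 → Σ = 13.7971
T = 13.7971 / 6.1129 = 2.257047… → 2.26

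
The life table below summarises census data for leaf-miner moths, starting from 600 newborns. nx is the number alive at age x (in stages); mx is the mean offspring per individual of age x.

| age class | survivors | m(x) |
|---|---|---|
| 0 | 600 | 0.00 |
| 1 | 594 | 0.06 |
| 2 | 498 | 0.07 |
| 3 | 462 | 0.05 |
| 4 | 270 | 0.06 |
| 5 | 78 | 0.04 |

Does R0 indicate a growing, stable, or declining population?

lx = nx/n0 = nx/600: 1, 0.99, 0.83, 0.77, 0.45, 0.13
R0 = Σ lx·mx = 0 + 0.0594 + 0.0581 + 0.0385 + 0.027 + 0.0052 = 0.1882
R0 < 1, so the population is declining.

declining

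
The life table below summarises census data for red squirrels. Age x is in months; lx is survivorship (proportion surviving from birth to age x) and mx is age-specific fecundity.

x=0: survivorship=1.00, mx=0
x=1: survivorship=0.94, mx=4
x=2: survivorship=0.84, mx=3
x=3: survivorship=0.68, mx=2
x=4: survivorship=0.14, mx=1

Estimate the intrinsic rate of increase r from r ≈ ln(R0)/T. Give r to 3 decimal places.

1.188

R0 = Σ lx·mx = 0 + 3.76 + 2.52 + 1.36 + 0.14 = 7.78
Σ x·lx·mx = 13.44; T = 13.44/7.78 = 1.72751…
r ≈ ln(R0)/T = ln(7.78)/1.72751… = 1.18758… → 1.188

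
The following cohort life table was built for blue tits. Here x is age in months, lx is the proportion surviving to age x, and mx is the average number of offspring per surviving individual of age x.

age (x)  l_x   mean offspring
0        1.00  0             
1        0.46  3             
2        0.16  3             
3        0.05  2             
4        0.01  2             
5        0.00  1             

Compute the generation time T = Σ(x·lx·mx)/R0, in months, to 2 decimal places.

1.37

lx·mx: 0, 1.38, 0.48, 0.1, 0.02, 0 → R0 = 1.98
x·lx·mx: 0, 1.38, 0.96, 0.3, 0.08, 0 → Σ = 2.72
T = 2.72 / 1.98 = 1.373737… → 1.37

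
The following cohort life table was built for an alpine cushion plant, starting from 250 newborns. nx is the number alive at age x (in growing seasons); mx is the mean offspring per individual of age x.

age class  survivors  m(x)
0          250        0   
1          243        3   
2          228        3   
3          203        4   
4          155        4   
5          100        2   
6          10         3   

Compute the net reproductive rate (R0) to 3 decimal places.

lx = nx/n0 = nx/250: 1, 0.972, 0.912, 0.812, 0.62, 0.4, 0.04
lx·mx by age: 0, 2.916, 2.736, 3.248, 2.48, 0.8, 0.12
R0 = Σ lx·mx = 12.3 → 12.300

12.300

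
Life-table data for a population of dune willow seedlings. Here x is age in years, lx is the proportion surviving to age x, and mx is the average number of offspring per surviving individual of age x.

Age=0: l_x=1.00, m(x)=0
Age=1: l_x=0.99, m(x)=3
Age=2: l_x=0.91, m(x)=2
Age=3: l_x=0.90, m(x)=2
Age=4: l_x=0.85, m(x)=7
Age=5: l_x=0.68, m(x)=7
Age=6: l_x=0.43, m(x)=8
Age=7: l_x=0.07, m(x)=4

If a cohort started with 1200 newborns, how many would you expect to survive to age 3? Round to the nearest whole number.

1080

Expected survivors = N0 · l_3 = 1200 × 0.90 = 1080 → 1080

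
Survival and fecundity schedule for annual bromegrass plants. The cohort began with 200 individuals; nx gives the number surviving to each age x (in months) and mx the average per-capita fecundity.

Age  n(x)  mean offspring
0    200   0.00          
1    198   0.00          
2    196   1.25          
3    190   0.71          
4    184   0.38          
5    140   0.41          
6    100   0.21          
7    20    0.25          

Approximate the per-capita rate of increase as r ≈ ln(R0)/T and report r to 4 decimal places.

0.3223

lx = nx/n0 = nx/200: 1, 0.99, 0.98, 0.95, 0.92, 0.7, 0.5, 0.1
R0 = Σ lx·mx = 0 + 0 + 1.225 + 0.6745 + 0.3496 + 0.287 + 0.105 + 0.025 = 2.6661
Σ x·lx·mx = 8.1119; T = 8.1119/2.6661 = 3.04261…
r ≈ ln(R0)/T = ln(2.6661)/3.04261… = 0.322295… → 0.3223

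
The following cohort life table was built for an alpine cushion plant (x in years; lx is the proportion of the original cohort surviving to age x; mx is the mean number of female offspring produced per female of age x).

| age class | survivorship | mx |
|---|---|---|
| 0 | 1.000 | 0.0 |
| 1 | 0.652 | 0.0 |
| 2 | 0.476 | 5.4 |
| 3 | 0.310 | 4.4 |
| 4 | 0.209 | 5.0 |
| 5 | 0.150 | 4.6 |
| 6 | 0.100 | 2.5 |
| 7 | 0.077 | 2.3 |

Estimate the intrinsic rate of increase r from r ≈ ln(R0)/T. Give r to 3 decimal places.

0.562

R0 = Σ lx·mx = 0 + 0 + 2.5704 + 1.364 + 1.045 + 0.69 + 0.25 + 0.1771 = 6.0965
Σ x·lx·mx = 19.6025; T = 19.6025/6.0965 = 3.21537…
r ≈ ln(R0)/T = ln(6.0965)/3.21537… = 0.56221… → 0.562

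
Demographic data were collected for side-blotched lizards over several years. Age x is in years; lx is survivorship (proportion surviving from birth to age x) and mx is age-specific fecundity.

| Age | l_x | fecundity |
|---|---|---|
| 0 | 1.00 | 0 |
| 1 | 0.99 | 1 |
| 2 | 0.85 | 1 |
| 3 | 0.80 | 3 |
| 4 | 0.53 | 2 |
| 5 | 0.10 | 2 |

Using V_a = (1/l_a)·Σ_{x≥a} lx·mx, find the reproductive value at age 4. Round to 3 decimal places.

lx·mx for x ≥ 4: 1.06, 0.2 → sum = 1.26
V_4 = 1.26 / l_4 = 1.26 / 0.53 = 2.377358… → 2.377

2.377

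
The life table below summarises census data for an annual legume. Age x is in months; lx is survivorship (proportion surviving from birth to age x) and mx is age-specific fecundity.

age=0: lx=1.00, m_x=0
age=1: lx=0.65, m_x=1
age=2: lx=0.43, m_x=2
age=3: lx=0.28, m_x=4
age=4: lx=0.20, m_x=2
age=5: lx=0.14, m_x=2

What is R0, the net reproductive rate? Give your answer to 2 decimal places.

3.31

lx·mx by age: 0, 0.65, 0.86, 1.12, 0.4, 0.28
R0 = Σ lx·mx = 3.31 → 3.31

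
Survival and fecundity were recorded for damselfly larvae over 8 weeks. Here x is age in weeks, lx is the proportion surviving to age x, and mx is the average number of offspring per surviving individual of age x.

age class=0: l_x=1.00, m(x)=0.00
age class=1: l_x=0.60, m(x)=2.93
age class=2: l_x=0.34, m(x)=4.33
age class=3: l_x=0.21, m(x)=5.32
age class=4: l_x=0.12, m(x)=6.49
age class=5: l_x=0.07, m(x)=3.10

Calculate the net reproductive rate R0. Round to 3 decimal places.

lx·mx by age: 0, 1.758, 1.4722, 1.1172, 0.7788, 0.217
R0 = Σ lx·mx = 5.3432 → 5.343

5.343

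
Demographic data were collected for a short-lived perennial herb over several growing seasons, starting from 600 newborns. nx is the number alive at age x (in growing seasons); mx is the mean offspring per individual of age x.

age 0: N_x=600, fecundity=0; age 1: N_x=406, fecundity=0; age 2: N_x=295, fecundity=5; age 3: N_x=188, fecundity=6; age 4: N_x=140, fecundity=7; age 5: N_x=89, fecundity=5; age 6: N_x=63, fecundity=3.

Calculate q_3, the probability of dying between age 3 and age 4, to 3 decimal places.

lx = nx/n0 = nx/600: 1, 0.67667…, 0.49167…, 0.31333…, 0.23333…, 0.14833…, 0.105
q_3 = (l_3 − l_4) / l_3 = (0.313333… − 0.233333…) / 0.313333…
     = 0.08… / 0.313333… = 0.255319… → 0.255

0.255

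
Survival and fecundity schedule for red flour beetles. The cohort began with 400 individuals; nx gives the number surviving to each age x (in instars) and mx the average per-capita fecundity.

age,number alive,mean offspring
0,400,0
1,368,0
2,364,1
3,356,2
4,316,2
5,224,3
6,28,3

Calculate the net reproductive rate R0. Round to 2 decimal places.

6.16

lx = nx/n0 = nx/400: 1, 0.92, 0.91, 0.89, 0.79, 0.56, 0.07
lx·mx by age: 0, 0, 0.91, 1.78, 1.58, 1.68, 0.21
R0 = Σ lx·mx = 6.16 → 6.16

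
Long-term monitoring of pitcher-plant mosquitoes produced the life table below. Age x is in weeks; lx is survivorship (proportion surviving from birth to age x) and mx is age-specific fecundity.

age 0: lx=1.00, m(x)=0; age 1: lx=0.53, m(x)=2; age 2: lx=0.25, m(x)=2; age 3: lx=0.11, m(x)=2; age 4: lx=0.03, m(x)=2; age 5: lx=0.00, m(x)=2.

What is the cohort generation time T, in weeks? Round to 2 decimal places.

lx·mx: 0, 1.06, 0.5, 0.22, 0.06, 0 → R0 = 1.84
x·lx·mx: 0, 1.06, 1, 0.66, 0.24, 0 → Σ = 2.96
T = 2.96 / 1.84 = 1.608696… → 1.61

1.61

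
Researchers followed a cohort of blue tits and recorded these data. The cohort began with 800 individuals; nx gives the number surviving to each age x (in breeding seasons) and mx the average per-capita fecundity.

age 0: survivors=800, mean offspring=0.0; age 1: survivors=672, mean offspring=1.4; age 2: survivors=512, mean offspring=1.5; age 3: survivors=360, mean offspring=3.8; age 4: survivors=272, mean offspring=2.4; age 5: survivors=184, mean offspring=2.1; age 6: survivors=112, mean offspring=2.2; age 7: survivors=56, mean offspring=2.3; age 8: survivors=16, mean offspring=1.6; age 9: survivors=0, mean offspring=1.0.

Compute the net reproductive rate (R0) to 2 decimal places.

lx = nx/n0 = nx/800: 1, 0.84, 0.64, 0.45, 0.34, 0.23, 0.14, 0.07, 0.02, 0
lx·mx by age: 0, 1.176, 0.96, 1.71, 0.816, 0.483, 0.308, 0.161, 0.032, 0
R0 = Σ lx·mx = 5.646 → 5.65

5.65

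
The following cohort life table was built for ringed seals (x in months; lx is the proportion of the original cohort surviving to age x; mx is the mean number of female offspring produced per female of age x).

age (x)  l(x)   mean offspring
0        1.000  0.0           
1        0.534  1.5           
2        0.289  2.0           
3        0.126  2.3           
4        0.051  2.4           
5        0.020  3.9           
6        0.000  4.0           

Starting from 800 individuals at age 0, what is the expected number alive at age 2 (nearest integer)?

231

Expected survivors = N0 · l_2 = 800 × 0.289 = 231.2 → 231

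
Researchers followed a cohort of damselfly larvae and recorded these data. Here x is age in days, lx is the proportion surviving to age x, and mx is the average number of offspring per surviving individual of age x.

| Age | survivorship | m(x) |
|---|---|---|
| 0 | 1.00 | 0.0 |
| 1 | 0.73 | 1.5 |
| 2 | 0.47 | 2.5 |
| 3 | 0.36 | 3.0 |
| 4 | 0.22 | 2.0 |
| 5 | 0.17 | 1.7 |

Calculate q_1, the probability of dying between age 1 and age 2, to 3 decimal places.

0.356

q_1 = (l_1 − l_2) / l_1 = (0.73 − 0.47) / 0.73
     = 0.26 / 0.73 = 0.356164… → 0.356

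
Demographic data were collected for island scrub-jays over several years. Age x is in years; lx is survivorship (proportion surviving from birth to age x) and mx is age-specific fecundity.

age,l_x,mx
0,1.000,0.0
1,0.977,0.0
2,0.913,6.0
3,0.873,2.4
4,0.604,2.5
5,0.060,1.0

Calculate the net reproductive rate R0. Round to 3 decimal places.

9.143

lx·mx by age: 0, 0, 5.478, 2.0952, 1.51, 0.06
R0 = Σ lx·mx = 9.1432 → 9.143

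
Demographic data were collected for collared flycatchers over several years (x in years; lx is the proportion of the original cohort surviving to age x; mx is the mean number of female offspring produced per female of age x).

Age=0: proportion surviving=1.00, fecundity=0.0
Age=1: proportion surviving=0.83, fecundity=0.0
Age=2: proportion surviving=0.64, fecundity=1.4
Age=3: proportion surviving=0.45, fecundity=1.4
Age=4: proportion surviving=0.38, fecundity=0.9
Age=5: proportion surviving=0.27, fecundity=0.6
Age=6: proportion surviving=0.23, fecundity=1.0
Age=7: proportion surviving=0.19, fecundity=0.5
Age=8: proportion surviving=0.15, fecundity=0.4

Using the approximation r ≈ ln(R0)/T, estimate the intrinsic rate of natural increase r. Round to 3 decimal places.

R0 = Σ lx·mx = 0 + 0 + 0.896 + 0.63 + 0.342 + 0.162 + 0.23 + 0.095 + 0.06 = 2.415
Σ x·lx·mx = 8.385; T = 8.385/2.415 = 3.47205…
r ≈ ln(R0)/T = ln(2.415)/3.47205… = 0.25394… → 0.254

0.254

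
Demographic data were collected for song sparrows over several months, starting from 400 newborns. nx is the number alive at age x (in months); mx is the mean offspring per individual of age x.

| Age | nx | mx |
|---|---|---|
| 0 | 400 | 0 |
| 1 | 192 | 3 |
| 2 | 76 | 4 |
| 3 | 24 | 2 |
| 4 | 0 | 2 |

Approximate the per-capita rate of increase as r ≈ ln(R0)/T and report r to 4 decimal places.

0.5881

lx = nx/n0 = nx/400: 1, 0.48, 0.19, 0.06, 0
R0 = Σ lx·mx = 0 + 1.44 + 0.76 + 0.12 + 0 = 2.32
Σ x·lx·mx = 3.32; T = 3.32/2.32 = 1.43103…
r ≈ ln(R0)/T = ln(2.32)/1.43103… = 0.588083… → 0.5881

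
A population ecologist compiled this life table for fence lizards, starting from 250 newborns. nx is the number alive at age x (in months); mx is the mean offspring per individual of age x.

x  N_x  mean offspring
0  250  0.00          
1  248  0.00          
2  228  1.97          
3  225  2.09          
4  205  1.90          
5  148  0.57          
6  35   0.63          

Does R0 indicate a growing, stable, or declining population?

growing

lx = nx/n0 = nx/250: 1, 0.992, 0.912, 0.9, 0.82, 0.592, 0.14
R0 = Σ lx·mx = 0 + 0 + 1.79664 + 1.881 + 1.558 + 0.33744 + 0.0882 = 5.66128
R0 > 1, so the population is growing.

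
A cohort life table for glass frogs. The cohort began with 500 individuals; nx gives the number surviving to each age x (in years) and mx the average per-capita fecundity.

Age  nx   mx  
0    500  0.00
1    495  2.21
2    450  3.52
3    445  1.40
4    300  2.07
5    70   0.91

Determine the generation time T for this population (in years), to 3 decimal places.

lx = nx/n0 = nx/500: 1, 0.99, 0.9, 0.89, 0.6, 0.14
lx·mx: 0, 2.1879, 3.168, 1.246, 1.242, 0.1274 → R0 = 7.9713
x·lx·mx: 0, 2.1879, 6.336, 3.738, 4.968, 0.637 → Σ = 17.8669
T = 17.8669 / 7.9713 = 2.241404… → 2.241

2.241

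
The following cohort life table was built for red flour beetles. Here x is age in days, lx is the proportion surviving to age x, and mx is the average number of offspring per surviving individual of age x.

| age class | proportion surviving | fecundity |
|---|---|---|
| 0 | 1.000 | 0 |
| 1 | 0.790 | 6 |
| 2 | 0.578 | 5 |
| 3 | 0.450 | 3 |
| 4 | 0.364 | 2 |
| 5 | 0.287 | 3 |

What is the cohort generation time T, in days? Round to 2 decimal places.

2.06

lx·mx: 0, 4.74, 2.89, 1.35, 0.728, 0.861 → R0 = 10.569
x·lx·mx: 0, 4.74, 5.78, 4.05, 2.912, 4.305 → Σ = 21.787
T = 21.787 / 10.569 = 2.061406… → 2.06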